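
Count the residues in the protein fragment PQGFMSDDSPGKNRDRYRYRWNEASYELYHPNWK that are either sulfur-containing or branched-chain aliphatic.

Sulfur-containing: C, M. Branched-chain aliphatic: I, L, V.
Sulfur-containing residues here: M5 (1).
Branched-chain aliphatic residues here: L28 (1).
The two groups share no amino acid, so total = 1 + 1 = 2.

2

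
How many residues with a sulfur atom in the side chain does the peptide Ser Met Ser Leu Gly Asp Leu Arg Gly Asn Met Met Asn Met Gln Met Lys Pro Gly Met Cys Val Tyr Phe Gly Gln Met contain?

Only Cys (C) and Met (M) have a sulfur atom in the side chain.
Matching residues: Met2, Met11, Met12, Met14, Met16, Met20, Cys21, Met27.

8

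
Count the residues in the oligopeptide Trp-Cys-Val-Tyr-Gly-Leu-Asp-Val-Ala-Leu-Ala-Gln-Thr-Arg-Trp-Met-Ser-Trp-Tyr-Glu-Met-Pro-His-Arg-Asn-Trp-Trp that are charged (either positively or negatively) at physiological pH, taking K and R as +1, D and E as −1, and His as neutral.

Charged side chains at pH ~7.4: K, R (positive); D, E (negative).
Matching residues: Asp7, Arg14, Glu20, Arg24.

4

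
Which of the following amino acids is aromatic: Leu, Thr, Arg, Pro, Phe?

Phe

The aromatic amino acids are Phe (F, benzyl), Trp (W, indole), and Tyr (Y, phenol).
Of the listed options, only Phe belongs to this group.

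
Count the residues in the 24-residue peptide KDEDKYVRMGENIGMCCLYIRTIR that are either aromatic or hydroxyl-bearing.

3

Aromatic: F, W, Y. Hydroxyl-bearing: S, T, Y.
Aromatic residues here: Y6, Y19 (2).
Hydroxyl-bearing residues here: Y6, Y19, T22 (3).
Y is in both groups, so the 2 Y residues must not be double-counted.
Total = 2 + 3 − 2 = 3.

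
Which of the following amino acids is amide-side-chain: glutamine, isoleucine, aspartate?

Only N (asparagine) and Q (glutamine) carry a side-chain carboxamide.
Of the listed options, only glutamine belongs to this group.

glutamine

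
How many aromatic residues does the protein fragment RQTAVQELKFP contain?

F, W, and Y each carry an aromatic ring on the side chain.
Matching residues: F10.

1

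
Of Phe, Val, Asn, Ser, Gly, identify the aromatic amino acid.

Phe

The aromatic amino acids are Phe (F, benzyl), Trp (W, indole), and Tyr (Y, phenol).
Of the listed options, only Phe belongs to this group.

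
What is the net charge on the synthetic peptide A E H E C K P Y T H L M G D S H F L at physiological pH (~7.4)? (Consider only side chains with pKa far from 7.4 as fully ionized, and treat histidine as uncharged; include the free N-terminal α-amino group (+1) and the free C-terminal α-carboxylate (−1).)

The side chains ionized at physiological pH are Lys/Arg (+1) and Asp/Glu (−1); with His treated as neutral, nothing else contributes.
Positive (K, R): K6 → +1.
Negative (D, E): E2, E4, D14 → −3.
The N-terminus (+1) and C-terminus (−1) cancel.
Net charge = (+1) + (−3) = −2.

-2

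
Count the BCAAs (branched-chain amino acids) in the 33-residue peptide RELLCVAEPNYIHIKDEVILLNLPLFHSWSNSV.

V, L, and I make up the branched-chain aliphatic group.
Matching residues: L3, L4, V6, I12, I14, V18, I19, L20, L21, L23, L25, V33.

12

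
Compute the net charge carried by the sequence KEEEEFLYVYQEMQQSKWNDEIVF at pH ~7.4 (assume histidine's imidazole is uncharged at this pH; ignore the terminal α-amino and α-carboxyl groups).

The side chains ionized at physiological pH are Lys/Arg (+1) and Asp/Glu (−1); with His treated as neutral, nothing else contributes.
Positive (K, R): K1, K17 → +2.
Negative (D, E): E2, E3, E4, E5, E12, D20, E21 → −7.
Net charge = (+2) + (−7) = −5.

-5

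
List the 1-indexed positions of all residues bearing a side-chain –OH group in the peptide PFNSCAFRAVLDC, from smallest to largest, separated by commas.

4

The –OH-bearing residues are Ser, Thr (aliphatic alcohols), and Tyr (phenol).
Matching residues: S4.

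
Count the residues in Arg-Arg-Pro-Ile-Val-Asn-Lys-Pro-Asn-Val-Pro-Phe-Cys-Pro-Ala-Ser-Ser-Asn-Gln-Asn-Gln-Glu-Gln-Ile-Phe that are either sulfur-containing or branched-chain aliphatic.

Sulfur-containing: C, M. Branched-chain aliphatic: I, L, V.
Sulfur-containing residues here: Cys13 (1).
Branched-chain aliphatic residues here: Ile4, Val5, Val10, Ile24 (4).
The two groups share no amino acid, so total = 1 + 4 = 5.

5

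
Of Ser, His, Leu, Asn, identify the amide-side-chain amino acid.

Asn

Asparagine (N) and glutamine (Q) have uncharged amide side chains.
Of the listed options, only Asn belongs to this group.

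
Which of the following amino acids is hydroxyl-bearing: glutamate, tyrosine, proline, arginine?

tyrosine

S, T, and Y are the three residues with a side-chain hydroxyl.
Of the listed options, only tyrosine belongs to this group.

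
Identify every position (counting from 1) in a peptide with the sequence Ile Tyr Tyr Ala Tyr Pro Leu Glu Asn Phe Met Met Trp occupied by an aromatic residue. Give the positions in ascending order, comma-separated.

F, W, and Y each carry an aromatic ring on the side chain.
Matching residues: Tyr2, Tyr3, Tyr5, Phe10, Trp13.

2, 3, 5, 10, 13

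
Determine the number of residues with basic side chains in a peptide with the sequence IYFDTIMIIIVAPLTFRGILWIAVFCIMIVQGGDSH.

The basic amino acids are Lys (K), Arg (R), and His (H).
Matching residues: R17, H36.

2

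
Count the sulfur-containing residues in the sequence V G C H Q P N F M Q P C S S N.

The sulfur-bearing residues are cysteine (–SH) and methionine (–S–CH₃).
Matching residues: C3, M9, C12.

3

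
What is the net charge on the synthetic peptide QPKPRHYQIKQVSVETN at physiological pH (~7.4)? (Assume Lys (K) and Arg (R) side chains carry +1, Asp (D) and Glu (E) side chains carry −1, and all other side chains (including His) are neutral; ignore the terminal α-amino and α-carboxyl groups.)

+2

Positive (K, R): K3, R5, K10 → +3.
Negative (D, E): E15 → −1.
Net charge = (+3) + (−1) = +2.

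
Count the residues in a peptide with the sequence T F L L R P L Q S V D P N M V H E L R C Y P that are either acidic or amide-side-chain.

4

Acidic: D, E. Amide-side-chain: N, Q.
Acidic residues here: D11, E17 (2).
Amide-side-chain residues here: Q8, N13 (2).
The two groups share no amino acid, so total = 2 + 2 = 4.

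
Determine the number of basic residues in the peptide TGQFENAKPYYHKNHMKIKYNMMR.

The basic amino acids are Lys (K), Arg (R), and His (H).
Matching residues: K8, H12, K13, H15, K17, K19, R24.

7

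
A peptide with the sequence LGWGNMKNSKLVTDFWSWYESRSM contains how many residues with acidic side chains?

2

Aspartate (D) and glutamate (E) have carboxylic-acid side chains and are the acidic amino acids.
Matching residues: D14, E20.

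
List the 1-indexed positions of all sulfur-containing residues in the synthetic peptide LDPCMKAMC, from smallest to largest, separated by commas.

Only Cys (C) and Met (M) have a sulfur atom in the side chain.
Matching residues: C4, M5, M8, C9.

4, 5, 8, 9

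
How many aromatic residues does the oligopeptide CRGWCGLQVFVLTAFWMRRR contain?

Phenylalanine (F), tryptophan (W), and tyrosine (Y) have aromatic ring side chains.
Matching residues: W4, F10, F15, W16.

4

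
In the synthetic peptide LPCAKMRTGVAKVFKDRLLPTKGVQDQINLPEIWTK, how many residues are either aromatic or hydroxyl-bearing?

Aromatic: F, W, Y. Hydroxyl-bearing: S, T, Y.
Aromatic residues here: F14, W34 (2).
Hydroxyl-bearing residues here: T8, T21, T35 (3).
(Y belongs to both groups, but none appear in this sequence.) Total = 2 + 3 = 5.

5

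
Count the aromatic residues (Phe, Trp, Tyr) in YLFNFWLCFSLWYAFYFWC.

Matching residues: Y1, F3, F5, W6, F9, W12, Y13, F15, Y16, F17, W18.

11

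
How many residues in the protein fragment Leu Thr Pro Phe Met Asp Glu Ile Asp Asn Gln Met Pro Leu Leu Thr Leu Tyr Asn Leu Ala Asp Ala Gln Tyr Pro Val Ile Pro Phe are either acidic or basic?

4

Acidic: D, E. Basic: H, K, R.
Acidic residues here: Asp6, Glu7, Asp9, Asp22 (4).
Basic residues here: none (0).
The two groups share no amino acid, so total = 4 + 0 = 4.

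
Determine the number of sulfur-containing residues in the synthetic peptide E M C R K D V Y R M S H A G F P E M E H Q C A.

Only Cys (C) and Met (M) have a sulfur atom in the side chain.
Matching residues: M2, C3, M10, M18, C22.

5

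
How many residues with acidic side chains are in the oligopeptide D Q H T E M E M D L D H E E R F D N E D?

10

Aspartate (D) and glutamate (E) have carboxylic-acid side chains and are the acidic amino acids.
Matching residues: D1, E5, E7, D9, D11, E13, E14, D17, E19, D20.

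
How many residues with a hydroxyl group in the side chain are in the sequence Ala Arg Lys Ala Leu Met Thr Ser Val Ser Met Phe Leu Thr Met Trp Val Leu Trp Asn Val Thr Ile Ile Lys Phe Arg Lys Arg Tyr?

6

Serine (S), threonine (T), and tyrosine (Y) each carry a hydroxyl group on the side chain.
Matching residues: Thr7, Ser8, Ser10, Thr14, Thr22, Tyr30.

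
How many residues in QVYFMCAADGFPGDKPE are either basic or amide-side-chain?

2

Basic: H, K, R. Amide-side-chain: N, Q.
Basic residues here: K15 (1).
Amide-side-chain residues here: Q1 (1).
The two groups share no amino acid, so total = 1 + 1 = 2.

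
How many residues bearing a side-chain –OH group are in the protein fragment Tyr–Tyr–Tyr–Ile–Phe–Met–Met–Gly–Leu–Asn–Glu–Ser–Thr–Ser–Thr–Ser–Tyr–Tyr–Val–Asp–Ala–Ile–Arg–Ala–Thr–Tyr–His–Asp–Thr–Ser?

S, T, and Y are the three residues with a side-chain hydroxyl.
Matching residues: Tyr1, Tyr2, Tyr3, Ser12, Thr13, Ser14, Thr15, Ser16, Tyr17, Tyr18, Thr25, Tyr26, Thr29, Ser30.

14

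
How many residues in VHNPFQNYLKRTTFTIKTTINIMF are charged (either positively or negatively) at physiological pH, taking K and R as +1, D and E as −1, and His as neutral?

Charged side chains at pH ~7.4: K, R (positive); D, E (negative).
Matching residues: K10, R11, K17.

3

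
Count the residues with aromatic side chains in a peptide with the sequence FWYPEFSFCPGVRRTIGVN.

5

The aromatic amino acids are Phe (F, benzyl), Trp (W, indole), and Tyr (Y, phenol).
Matching residues: F1, W2, Y3, F6, F8.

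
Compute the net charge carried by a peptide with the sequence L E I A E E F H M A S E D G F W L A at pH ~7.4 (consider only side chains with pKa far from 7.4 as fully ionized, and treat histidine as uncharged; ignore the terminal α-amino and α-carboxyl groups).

At pH ~7.4 the Lys and Arg side chains are protonated (+1), the Asp and Glu side chains are deprotonated (−1), and with His taken as neutral all other side chains carry no charge.
Positive (K, R): none → +0.
Negative (D, E): E2, E5, E6, E12, D13 → −5.
Net charge = (+0) + (−5) = −5.

-5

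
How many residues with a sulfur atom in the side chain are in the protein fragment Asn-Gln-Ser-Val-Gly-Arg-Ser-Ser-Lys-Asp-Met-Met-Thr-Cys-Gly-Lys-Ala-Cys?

4

The sulfur-bearing residues are cysteine (–SH) and methionine (–S–CH₃).
Matching residues: Met11, Met12, Cys14, Cys18.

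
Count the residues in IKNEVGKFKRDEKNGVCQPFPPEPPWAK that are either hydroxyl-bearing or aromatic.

3

Hydroxyl-bearing: S, T, Y. Aromatic: F, W, Y.
Hydroxyl-bearing residues here: none (0).
Aromatic residues here: F8, F20, W26 (3).
(Y belongs to both groups, but none appear in this sequence.) Total = 0 + 3 = 3.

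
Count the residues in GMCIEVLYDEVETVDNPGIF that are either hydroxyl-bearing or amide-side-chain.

3

Hydroxyl-bearing: S, T, Y. Amide-side-chain: N, Q.
Hydroxyl-bearing residues here: Y8, T13 (2).
Amide-side-chain residues here: N16 (1).
The two groups share no amino acid, so total = 2 + 1 = 3.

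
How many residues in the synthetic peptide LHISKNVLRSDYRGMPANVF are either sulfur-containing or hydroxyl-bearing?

Sulfur-containing: C, M. Hydroxyl-bearing: S, T, Y.
Sulfur-containing residues here: M15 (1).
Hydroxyl-bearing residues here: S4, S10, Y12 (3).
The two groups share no amino acid, so total = 1 + 3 = 4.

4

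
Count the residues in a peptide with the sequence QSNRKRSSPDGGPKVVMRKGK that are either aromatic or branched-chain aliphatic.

2

Aromatic: F, W, Y. Branched-chain aliphatic: I, L, V.
Aromatic residues here: none (0).
Branched-chain aliphatic residues here: V15, V16 (2).
The two groups share no amino acid, so total = 0 + 2 = 2.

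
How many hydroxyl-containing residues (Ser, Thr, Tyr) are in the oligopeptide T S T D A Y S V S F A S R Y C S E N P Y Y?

Matching residues: T1, S2, T3, Y6, S7, S9, S12, Y14, S16, Y20, Y21.

11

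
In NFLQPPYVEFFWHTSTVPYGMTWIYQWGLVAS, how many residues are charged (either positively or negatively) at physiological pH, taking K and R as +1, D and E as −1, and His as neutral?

Charged side chains at pH ~7.4: K, R (positive); D, E (negative).
Matching residues: E9.

1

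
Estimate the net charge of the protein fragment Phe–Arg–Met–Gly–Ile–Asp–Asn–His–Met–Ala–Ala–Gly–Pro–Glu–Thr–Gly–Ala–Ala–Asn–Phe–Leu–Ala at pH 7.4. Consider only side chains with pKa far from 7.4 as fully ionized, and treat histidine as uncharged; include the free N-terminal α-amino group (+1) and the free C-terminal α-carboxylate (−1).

The side chains ionized at physiological pH are Lys/Arg (+1) and Asp/Glu (−1); with His treated as neutral, nothing else contributes.
Positive (K, R): Arg2 → +1.
Negative (D, E): Asp6, Glu14 → −2.
The N-terminus (+1) and C-terminus (−1) cancel.
Net charge = (+1) + (−2) = −1.

-1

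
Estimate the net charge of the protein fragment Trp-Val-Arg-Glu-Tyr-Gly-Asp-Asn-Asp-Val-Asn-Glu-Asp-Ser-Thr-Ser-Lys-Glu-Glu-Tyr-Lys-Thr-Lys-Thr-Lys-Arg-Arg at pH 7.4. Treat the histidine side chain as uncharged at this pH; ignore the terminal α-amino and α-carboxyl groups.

At pH ~7.4 the Lys and Arg side chains are protonated (+1), the Asp and Glu side chains are deprotonated (−1), and with His taken as neutral all other side chains carry no charge.
Positive (K, R): Arg3, Lys17, Lys21, Lys23, Lys25, Arg26, Arg27 → +7.
Negative (D, E): Glu4, Asp7, Asp9, Glu12, Asp13, Glu18, Glu19 → −7.
Net charge = (+7) + (−7) = 0.

0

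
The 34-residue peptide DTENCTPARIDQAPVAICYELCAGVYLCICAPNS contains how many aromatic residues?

The aromatic amino acids are Phe (F, benzyl), Trp (W, indole), and Tyr (Y, phenol).
Matching residues: Y19, Y26.

2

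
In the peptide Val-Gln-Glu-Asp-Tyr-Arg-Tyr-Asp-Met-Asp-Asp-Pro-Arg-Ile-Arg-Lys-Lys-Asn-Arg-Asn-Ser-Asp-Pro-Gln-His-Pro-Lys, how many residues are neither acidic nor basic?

Acidic: D, E. Basic: K, R, H. All other residues are neither.
Matching residues: Val1, Gln2, Tyr5, Tyr7, Met9, Pro12, Ile14, Asn18, Asn20, Ser21, Pro23, Gln24, Pro26.

13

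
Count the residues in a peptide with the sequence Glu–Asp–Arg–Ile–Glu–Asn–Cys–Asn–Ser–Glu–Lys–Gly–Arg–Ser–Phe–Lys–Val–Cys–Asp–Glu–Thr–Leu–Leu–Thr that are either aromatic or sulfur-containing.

Aromatic: F, W, Y. Sulfur-containing: C, M.
Aromatic residues here: Phe15 (1).
Sulfur-containing residues here: Cys7, Cys18 (2).
The two groups share no amino acid, so total = 1 + 2 = 3.

3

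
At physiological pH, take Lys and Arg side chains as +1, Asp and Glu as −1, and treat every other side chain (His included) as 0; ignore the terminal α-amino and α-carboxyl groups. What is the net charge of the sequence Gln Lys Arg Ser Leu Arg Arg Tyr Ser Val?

Positive (K, R): Lys2, Arg3, Arg6, Arg7 → +4.
Negative (D, E): none → −0.
Net charge = (+4) + (−0) = +4.

+4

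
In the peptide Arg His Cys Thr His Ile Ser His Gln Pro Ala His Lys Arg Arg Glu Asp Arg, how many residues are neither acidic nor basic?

Acidic: D, E. Basic: K, R, H. All other residues are neither.
Matching residues: Cys3, Thr4, Ile6, Ser7, Gln9, Pro10, Ala11.

7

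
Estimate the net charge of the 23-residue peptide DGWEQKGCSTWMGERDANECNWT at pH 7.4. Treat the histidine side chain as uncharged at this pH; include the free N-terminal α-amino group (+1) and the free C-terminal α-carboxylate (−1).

-3

At pH ~7.4 the Lys and Arg side chains are protonated (+1), the Asp and Glu side chains are deprotonated (−1), and with His taken as neutral all other side chains carry no charge.
Positive (K, R): K6, R15 → +2.
Negative (D, E): D1, E4, E14, D16, E19 → −5.
The N-terminus (+1) and C-terminus (−1) cancel.
Net charge = (+2) + (−5) = −3.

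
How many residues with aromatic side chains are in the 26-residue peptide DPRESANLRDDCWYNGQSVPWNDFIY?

The aromatic amino acids are Phe (F, benzyl), Trp (W, indole), and Tyr (Y, phenol).
Matching residues: W13, Y14, W21, F24, Y26.

5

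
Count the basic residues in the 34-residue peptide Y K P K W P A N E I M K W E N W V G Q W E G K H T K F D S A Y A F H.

7

K, R, and H are the three residues with basic side chains (ε-amine, guanidinium, and imidazole respectively).
Matching residues: K2, K4, K12, K23, H24, K26, H34.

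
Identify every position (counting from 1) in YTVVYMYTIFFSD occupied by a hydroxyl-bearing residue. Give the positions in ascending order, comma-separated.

Matching residues: Y1, T2, Y5, Y7, T8, S12.

1, 2, 5, 7, 8, 12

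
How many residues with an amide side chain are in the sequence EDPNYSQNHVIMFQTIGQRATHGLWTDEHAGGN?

6

Asparagine (N) and glutamine (Q) have uncharged amide side chains.
Matching residues: N4, Q7, N8, Q14, Q18, N33.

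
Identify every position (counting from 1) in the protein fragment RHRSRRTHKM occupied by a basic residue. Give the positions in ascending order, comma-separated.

1, 2, 3, 5, 6, 8, 9

Lysine (K), arginine (R), and histidine (H) have basic, nitrogen-containing side chains.
Matching residues: R1, H2, R3, R5, R6, H8, K9.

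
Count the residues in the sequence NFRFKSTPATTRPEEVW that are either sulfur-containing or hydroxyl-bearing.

4

Sulfur-containing: C, M. Hydroxyl-bearing: S, T, Y.
Sulfur-containing residues here: none (0).
Hydroxyl-bearing residues here: S6, T7, T10, T11 (4).
The two groups share no amino acid, so total = 0 + 4 = 4.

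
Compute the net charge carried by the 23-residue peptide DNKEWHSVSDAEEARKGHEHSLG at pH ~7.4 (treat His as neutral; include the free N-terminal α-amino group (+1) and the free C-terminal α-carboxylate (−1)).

-3

The side chains ionized at physiological pH are Lys/Arg (+1) and Asp/Glu (−1); with His treated as neutral, nothing else contributes.
Positive (K, R): K3, R15, K16 → +3.
Negative (D, E): D1, E4, D10, E12, E13, E19 → −6.
The N-terminus (+1) and C-terminus (−1) cancel.
Net charge = (+3) + (−6) = −3.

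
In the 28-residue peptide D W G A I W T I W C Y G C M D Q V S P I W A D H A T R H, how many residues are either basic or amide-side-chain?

4

Basic: H, K, R. Amide-side-chain: N, Q.
Basic residues here: H24, R27, H28 (3).
Amide-side-chain residues here: Q16 (1).
The two groups share no amino acid, so total = 3 + 1 = 4.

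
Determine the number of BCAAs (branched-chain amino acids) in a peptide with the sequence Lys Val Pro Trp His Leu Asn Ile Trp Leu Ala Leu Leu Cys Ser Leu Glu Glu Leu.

8

V, L, and I make up the branched-chain aliphatic group.
Matching residues: Val2, Leu6, Ile8, Leu10, Leu12, Leu13, Leu16, Leu19.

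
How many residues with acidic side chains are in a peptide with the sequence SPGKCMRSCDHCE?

Aspartate (D) and glutamate (E) have carboxylic-acid side chains and are the acidic amino acids.
Matching residues: D10, E13.

2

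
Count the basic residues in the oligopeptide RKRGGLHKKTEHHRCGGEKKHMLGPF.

K, R, and H are the three residues with basic side chains (ε-amine, guanidinium, and imidazole respectively).
Matching residues: R1, K2, R3, H7, K8, K9, H12, H13, R14, K19, K20, H21.

12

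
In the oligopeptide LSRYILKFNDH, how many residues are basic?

3

K, R, and H are the three residues with basic side chains (ε-amine, guanidinium, and imidazole respectively).
Matching residues: R3, K7, H11.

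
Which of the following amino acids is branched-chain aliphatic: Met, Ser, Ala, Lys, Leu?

The BCAAs are Val, Leu, and Ile — aliphatic side chains with a branch point.
Of the listed options, only Leu belongs to this group.

Leu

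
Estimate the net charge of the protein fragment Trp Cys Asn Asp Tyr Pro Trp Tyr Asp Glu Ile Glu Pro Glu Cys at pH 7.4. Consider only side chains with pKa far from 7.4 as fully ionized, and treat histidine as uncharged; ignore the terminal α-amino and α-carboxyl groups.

-5

Near pH 7.4, K and R contribute +1 each, D and E contribute −1 each, and every other side chain (His included, as stated) is uncharged.
Positive (K, R): none → +0.
Negative (D, E): Asp4, Asp9, Glu10, Glu12, Glu14 → −5.
Net charge = (+0) + (−5) = −5.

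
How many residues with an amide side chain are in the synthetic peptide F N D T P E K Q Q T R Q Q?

5

Only N (asparagine) and Q (glutamine) carry a side-chain carboxamide.
Matching residues: N2, Q8, Q9, Q12, Q13.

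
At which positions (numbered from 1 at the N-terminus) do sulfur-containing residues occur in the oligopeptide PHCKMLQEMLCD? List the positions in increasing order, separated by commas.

3, 5, 9, 11

The sulfur-bearing residues are cysteine (–SH) and methionine (–S–CH₃).
Matching residues: C3, M5, M9, C11.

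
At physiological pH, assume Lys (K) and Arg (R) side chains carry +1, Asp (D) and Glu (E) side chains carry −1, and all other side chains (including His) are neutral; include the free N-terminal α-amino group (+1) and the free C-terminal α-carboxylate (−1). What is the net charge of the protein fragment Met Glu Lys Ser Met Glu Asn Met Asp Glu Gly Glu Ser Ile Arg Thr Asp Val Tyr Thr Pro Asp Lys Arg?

Positive (K, R): Lys3, Arg15, Lys23, Arg24 → +4.
Negative (D, E): Glu2, Glu6, Asp9, Glu10, Glu12, Asp17, Asp22 → −7.
The N-terminus (+1) and C-terminus (−1) cancel.
Net charge = (+4) + (−7) = −3.

-3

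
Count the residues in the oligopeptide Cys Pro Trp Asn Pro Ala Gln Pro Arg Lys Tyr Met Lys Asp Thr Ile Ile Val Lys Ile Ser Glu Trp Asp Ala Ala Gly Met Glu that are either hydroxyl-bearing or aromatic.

Hydroxyl-bearing: S, T, Y. Aromatic: F, W, Y.
Hydroxyl-bearing residues here: Tyr11, Thr15, Ser21 (3).
Aromatic residues here: Trp3, Tyr11, Trp23 (3).
Y is in both groups, so the 1 Y residue must not be double-counted.
Total = 3 + 3 − 1 = 5.

5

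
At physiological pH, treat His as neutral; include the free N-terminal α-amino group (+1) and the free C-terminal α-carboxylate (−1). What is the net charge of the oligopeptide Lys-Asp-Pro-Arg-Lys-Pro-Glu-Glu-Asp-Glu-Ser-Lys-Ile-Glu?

-2

Near pH 7.4, K and R contribute +1 each, D and E contribute −1 each, and every other side chain (His included, as stated) is uncharged.
Positive (K, R): Lys1, Arg4, Lys5, Lys12 → +4.
Negative (D, E): Asp2, Glu7, Glu8, Asp9, Glu10, Glu14 → −6.
The N-terminus (+1) and C-terminus (−1) cancel.
Net charge = (+4) + (−6) = −2.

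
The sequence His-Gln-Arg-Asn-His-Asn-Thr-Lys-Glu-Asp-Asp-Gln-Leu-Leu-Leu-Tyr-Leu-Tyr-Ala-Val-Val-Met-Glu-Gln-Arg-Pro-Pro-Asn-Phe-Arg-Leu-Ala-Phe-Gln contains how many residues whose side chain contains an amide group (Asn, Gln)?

7

Matching residues: Gln2, Asn4, Asn6, Gln12, Gln24, Asn28, Gln34.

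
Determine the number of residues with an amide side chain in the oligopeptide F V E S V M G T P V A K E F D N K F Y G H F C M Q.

The amide-side-chain residues are Asn (N) and Gln (Q).
Matching residues: N16, Q25.

2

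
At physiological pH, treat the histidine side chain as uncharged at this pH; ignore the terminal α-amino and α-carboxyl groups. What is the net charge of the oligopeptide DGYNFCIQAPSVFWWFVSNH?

At pH ~7.4 the Lys and Arg side chains are protonated (+1), the Asp and Glu side chains are deprotonated (−1), and with His taken as neutral all other side chains carry no charge.
Positive (K, R): none → +0.
Negative (D, E): D1 → −1.
Net charge = (+0) + (−1) = −1.

-1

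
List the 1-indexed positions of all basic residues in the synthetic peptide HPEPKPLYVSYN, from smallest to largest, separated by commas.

Lysine (K), arginine (R), and histidine (H) have basic, nitrogen-containing side chains.
Matching residues: H1, K5.

1, 5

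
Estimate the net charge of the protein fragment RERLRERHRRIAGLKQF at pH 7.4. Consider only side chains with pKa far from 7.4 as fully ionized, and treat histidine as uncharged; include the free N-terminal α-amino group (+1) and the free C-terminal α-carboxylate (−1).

Near pH 7.4, K and R contribute +1 each, D and E contribute −1 each, and every other side chain (His included, as stated) is uncharged.
Positive (K, R): R1, R3, R5, R7, R9, R10, K15 → +7.
Negative (D, E): E2, E6 → −2.
The N-terminus (+1) and C-terminus (−1) cancel.
Net charge = (+7) + (−2) = +5.

+5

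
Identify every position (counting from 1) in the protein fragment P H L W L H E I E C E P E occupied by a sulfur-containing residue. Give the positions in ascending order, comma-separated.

Only Cys (C) and Met (M) have a sulfur atom in the side chain.
Matching residues: C10.

10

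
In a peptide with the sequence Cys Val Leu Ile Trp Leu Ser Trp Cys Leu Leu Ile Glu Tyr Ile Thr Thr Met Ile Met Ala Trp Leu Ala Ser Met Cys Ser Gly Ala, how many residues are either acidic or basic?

1

Acidic: D, E. Basic: H, K, R.
Acidic residues here: Glu13 (1).
Basic residues here: none (0).
The two groups share no amino acid, so total = 1 + 0 = 1.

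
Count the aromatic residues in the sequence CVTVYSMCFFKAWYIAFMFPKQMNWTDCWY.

The aromatic amino acids are Phe (F, benzyl), Trp (W, indole), and Tyr (Y, phenol).
Matching residues: Y5, F9, F10, W13, Y14, F17, F19, W25, W29, Y30.

10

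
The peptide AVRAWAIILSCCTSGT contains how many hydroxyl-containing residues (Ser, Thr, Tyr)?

Matching residues: S10, T13, S14, T16.

4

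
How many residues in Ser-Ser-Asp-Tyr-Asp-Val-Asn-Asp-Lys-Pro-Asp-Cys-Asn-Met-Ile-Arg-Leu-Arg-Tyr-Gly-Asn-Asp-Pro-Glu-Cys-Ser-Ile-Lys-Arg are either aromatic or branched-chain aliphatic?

Aromatic: F, W, Y. Branched-chain aliphatic: I, L, V.
Aromatic residues here: Tyr4, Tyr19 (2).
Branched-chain aliphatic residues here: Val6, Ile15, Leu17, Ile27 (4).
The two groups share no amino acid, so total = 2 + 4 = 6.

6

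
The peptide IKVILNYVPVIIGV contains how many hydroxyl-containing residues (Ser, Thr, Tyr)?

1

Matching residues: Y7.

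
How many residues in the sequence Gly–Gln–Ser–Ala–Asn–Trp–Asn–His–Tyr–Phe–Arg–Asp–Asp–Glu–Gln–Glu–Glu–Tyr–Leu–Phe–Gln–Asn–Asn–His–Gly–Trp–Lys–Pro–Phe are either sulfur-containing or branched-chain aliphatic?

Sulfur-containing: C, M. Branched-chain aliphatic: I, L, V.
Sulfur-containing residues here: none (0).
Branched-chain aliphatic residues here: Leu19 (1).
The two groups share no amino acid, so total = 0 + 1 = 1.

1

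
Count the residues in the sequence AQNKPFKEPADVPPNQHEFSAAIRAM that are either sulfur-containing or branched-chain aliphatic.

Sulfur-containing: C, M. Branched-chain aliphatic: I, L, V.
Sulfur-containing residues here: M26 (1).
Branched-chain aliphatic residues here: V12, I23 (2).
The two groups share no amino acid, so total = 1 + 2 = 3.

3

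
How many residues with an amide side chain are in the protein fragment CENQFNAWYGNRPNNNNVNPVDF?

9

Asparagine (N) and glutamine (Q) have uncharged amide side chains.
Matching residues: N3, Q4, N6, N11, N14, N15, N16, N17, N19.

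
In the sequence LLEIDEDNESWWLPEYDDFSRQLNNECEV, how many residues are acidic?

10

Only D (aspartate) and E (glutamate) carry a side-chain carboxylic acid.
Matching residues: E3, D5, E6, D7, E9, E15, D17, D18, E26, E28.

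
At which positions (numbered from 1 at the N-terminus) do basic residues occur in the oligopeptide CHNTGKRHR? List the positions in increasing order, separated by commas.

Lysine (K), arginine (R), and histidine (H) have basic, nitrogen-containing side chains.
Matching residues: H2, K6, R7, H8, R9.

2, 6, 7, 8, 9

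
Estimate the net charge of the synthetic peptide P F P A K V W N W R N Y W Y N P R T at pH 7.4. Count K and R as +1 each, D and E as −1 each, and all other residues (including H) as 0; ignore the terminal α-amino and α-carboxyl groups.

Positive (K, R): K5, R10, R17 → +3.
Negative (D, E): none → −0.
Net charge = (+3) + (−0) = +3.

+3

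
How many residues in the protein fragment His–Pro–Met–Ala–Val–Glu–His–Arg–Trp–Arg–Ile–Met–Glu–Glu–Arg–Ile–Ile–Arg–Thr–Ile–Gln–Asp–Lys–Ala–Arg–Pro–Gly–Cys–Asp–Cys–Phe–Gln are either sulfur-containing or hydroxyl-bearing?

Sulfur-containing: C, M. Hydroxyl-bearing: S, T, Y.
Sulfur-containing residues here: Met3, Met12, Cys28, Cys30 (4).
Hydroxyl-bearing residues here: Thr19 (1).
The two groups share no amino acid, so total = 4 + 1 = 5.

5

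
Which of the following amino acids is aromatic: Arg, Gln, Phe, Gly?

Phe

F, W, and Y each carry an aromatic ring on the side chain.
Of the listed options, only Phe belongs to this group.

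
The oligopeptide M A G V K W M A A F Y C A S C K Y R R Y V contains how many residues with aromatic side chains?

F, W, and Y each carry an aromatic ring on the side chain.
Matching residues: W6, F10, Y11, Y17, Y20.

5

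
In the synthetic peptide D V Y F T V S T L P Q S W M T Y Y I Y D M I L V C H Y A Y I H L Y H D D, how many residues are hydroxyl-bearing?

S, T, and Y are the three residues with a side-chain hydroxyl.
Matching residues: Y3, T5, S7, T8, S12, T15, Y16, Y17, Y19, Y27, Y29, Y33.

12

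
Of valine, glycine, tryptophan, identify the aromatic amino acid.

tryptophan

The aromatic amino acids are Phe (F, benzyl), Trp (W, indole), and Tyr (Y, phenol).
Of the listed options, only tryptophan belongs to this group.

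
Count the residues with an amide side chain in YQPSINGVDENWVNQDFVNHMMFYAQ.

The amide-side-chain residues are Asn (N) and Gln (Q).
Matching residues: Q2, N6, N11, N14, Q15, N19, Q26.

7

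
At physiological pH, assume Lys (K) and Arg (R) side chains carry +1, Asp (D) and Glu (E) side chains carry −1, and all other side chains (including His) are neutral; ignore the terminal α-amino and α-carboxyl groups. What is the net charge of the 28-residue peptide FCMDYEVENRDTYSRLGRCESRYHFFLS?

-1

Positive (K, R): R10, R15, R18, R22 → +4.
Negative (D, E): D4, E6, E8, D11, E20 → −5.
Net charge = (+4) + (−5) = −1.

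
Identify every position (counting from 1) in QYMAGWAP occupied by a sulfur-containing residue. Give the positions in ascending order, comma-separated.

3

Matching residues: M3.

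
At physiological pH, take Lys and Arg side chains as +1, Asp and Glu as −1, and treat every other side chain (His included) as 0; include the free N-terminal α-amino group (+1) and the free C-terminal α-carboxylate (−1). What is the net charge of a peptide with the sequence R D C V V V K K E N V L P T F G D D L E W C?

Positive (K, R): R1, K7, K8 → +3.
Negative (D, E): D2, E9, D17, D18, E20 → −5.
The N-terminus (+1) and C-terminus (−1) cancel.
Net charge = (+3) + (−5) = −2.

-2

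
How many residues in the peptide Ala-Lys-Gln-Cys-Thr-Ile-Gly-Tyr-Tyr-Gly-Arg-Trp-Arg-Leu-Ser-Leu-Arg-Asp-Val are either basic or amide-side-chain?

5

Basic: H, K, R. Amide-side-chain: N, Q.
Basic residues here: Lys2, Arg11, Arg13, Arg17 (4).
Amide-side-chain residues here: Gln3 (1).
The two groups share no amino acid, so total = 4 + 1 = 5.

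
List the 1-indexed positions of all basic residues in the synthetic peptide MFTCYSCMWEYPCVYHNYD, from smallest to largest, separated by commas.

16

Lysine (K), arginine (R), and histidine (H) have basic, nitrogen-containing side chains.
Matching residues: H16.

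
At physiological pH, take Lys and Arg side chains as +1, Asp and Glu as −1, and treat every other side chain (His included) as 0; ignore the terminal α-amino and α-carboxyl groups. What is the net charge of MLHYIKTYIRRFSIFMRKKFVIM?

Positive (K, R): K6, R10, R11, R17, K18, K19 → +6.
Negative (D, E): none → −0.
Net charge = (+6) + (−0) = +6.

+6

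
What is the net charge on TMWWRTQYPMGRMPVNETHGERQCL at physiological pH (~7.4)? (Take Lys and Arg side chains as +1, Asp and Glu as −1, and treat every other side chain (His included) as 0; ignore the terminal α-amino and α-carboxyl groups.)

+1

Positive (K, R): R5, R12, R22 → +3.
Negative (D, E): E17, E21 → −2.
Net charge = (+3) + (−2) = +1.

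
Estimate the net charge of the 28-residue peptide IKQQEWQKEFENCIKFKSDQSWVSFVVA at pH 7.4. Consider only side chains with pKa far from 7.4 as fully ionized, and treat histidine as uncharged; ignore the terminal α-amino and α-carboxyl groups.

At pH ~7.4 the Lys and Arg side chains are protonated (+1), the Asp and Glu side chains are deprotonated (−1), and with His taken as neutral all other side chains carry no charge.
Positive (K, R): K2, K8, K15, K17 → +4.
Negative (D, E): E5, E9, E11, D19 → −4.
Net charge = (+4) + (−4) = 0.

0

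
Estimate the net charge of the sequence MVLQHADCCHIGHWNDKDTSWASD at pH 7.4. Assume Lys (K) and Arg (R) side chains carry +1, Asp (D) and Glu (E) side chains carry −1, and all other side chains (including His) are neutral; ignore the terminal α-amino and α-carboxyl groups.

Positive (K, R): K17 → +1.
Negative (D, E): D7, D16, D18, D24 → −4.
Net charge = (+1) + (−4) = −3.

-3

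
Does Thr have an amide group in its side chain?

No

Asparagine (N) and glutamine (Q) have uncharged amide side chains.
Threonine is not in this group.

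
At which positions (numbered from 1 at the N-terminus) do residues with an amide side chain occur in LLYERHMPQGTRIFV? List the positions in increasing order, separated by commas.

9

Asparagine (N) and glutamine (Q) have uncharged amide side chains.
Matching residues: Q9.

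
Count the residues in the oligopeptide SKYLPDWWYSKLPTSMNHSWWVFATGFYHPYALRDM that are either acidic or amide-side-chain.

Acidic: D, E. Amide-side-chain: N, Q.
Acidic residues here: D6, D35 (2).
Amide-side-chain residues here: N17 (1).
The two groups share no amino acid, so total = 2 + 1 = 3.

3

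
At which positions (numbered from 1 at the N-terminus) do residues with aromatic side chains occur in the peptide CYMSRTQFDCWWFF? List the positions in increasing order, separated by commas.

2, 8, 11, 12, 13, 14

The aromatic amino acids are Phe (F, benzyl), Trp (W, indole), and Tyr (Y, phenol).
Matching residues: Y2, F8, W11, W12, F13, F14.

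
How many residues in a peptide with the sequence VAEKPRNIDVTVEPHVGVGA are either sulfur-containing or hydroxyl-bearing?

Sulfur-containing: C, M. Hydroxyl-bearing: S, T, Y.
Sulfur-containing residues here: none (0).
Hydroxyl-bearing residues here: T11 (1).
The two groups share no amino acid, so total = 0 + 1 = 1.

1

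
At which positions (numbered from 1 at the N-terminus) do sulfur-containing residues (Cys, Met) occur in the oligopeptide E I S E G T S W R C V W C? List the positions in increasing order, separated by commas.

10, 13

Matching residues: C10, C13.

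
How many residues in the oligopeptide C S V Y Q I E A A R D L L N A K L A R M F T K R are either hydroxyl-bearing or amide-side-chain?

Hydroxyl-bearing: S, T, Y. Amide-side-chain: N, Q.
Hydroxyl-bearing residues here: S2, Y4, T22 (3).
Amide-side-chain residues here: Q5, N14 (2).
The two groups share no amino acid, so total = 3 + 2 = 5.

5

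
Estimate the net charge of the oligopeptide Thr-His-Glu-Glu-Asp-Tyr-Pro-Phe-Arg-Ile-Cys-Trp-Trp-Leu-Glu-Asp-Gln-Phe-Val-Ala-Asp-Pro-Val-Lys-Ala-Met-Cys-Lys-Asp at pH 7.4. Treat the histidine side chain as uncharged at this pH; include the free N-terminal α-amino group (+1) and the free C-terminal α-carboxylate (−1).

Near pH 7.4, K and R contribute +1 each, D and E contribute −1 each, and every other side chain (His included, as stated) is uncharged.
Positive (K, R): Arg9, Lys24, Lys28 → +3.
Negative (D, E): Glu3, Glu4, Asp5, Glu15, Asp16, Asp21, Asp29 → −7.
The N-terminus (+1) and C-terminus (−1) cancel.
Net charge = (+3) + (−7) = −4.

-4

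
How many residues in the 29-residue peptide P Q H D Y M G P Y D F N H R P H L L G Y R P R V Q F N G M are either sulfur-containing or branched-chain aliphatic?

Sulfur-containing: C, M. Branched-chain aliphatic: I, L, V.
Sulfur-containing residues here: M6, M29 (2).
Branched-chain aliphatic residues here: L17, L18, V24 (3).
The two groups share no amino acid, so total = 2 + 3 = 5.

5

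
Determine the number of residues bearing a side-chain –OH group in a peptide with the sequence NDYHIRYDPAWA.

The –OH-bearing residues are Ser, Thr (aliphatic alcohols), and Tyr (phenol).
Matching residues: Y3, Y7.

2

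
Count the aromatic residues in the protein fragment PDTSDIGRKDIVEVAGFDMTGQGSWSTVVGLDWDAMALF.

4

The aromatic amino acids are Phe (F, benzyl), Trp (W, indole), and Tyr (Y, phenol).
Matching residues: F17, W25, W33, F39.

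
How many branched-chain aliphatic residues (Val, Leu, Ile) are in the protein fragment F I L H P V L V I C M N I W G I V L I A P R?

Matching residues: I2, L3, V6, L7, V8, I9, I13, I16, V17, L18, I19.

11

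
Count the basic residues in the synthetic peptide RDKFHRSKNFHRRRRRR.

The basic amino acids are Lys (K), Arg (R), and His (H).
Matching residues: R1, K3, H5, R6, K8, H11, R12, R13, R14, R15, R16, R17.

12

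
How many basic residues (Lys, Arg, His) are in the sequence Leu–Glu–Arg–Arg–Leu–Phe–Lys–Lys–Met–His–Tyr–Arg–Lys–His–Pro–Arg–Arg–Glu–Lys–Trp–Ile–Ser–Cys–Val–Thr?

11

Matching residues: Arg3, Arg4, Lys7, Lys8, His10, Arg12, Lys13, His14, Arg16, Arg17, Lys19.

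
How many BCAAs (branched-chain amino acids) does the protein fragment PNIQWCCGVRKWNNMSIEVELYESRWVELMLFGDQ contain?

The BCAAs are Val, Leu, and Ile — aliphatic side chains with a branch point.
Matching residues: I3, V9, I17, V19, L21, V27, L29, L31.

8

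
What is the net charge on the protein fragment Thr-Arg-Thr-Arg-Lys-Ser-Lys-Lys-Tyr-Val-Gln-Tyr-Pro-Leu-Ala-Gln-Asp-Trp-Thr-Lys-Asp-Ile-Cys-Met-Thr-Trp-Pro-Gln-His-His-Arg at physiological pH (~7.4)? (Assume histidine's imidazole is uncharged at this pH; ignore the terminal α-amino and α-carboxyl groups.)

At pH ~7.4 the Lys and Arg side chains are protonated (+1), the Asp and Glu side chains are deprotonated (−1), and with His taken as neutral all other side chains carry no charge.
Positive (K, R): Arg2, Arg4, Lys5, Lys7, Lys8, Lys20, Arg31 → +7.
Negative (D, E): Asp17, Asp21 → −2.
Net charge = (+7) + (−2) = +5.

+5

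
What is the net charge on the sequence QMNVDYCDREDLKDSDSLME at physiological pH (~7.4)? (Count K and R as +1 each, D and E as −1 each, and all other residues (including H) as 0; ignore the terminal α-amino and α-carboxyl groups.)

Positive (K, R): R9, K13 → +2.
Negative (D, E): D5, D8, E10, D11, D14, D16, E20 → −7.
Net charge = (+2) + (−7) = −5.

-5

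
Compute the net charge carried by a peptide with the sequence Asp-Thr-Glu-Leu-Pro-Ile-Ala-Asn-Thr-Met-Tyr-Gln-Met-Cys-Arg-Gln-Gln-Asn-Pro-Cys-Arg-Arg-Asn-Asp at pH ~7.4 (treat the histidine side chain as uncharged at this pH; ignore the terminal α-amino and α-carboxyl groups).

At pH ~7.4 the Lys and Arg side chains are protonated (+1), the Asp and Glu side chains are deprotonated (−1), and with His taken as neutral all other side chains carry no charge.
Positive (K, R): Arg15, Arg21, Arg22 → +3.
Negative (D, E): Asp1, Glu3, Asp24 → −3.
Net charge = (+3) + (−3) = 0.

0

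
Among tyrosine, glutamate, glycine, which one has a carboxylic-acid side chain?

Aspartate (D) and glutamate (E) have carboxylic-acid side chains and are the acidic amino acids.
Of the listed options, only glutamate belongs to this group.

glutamate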